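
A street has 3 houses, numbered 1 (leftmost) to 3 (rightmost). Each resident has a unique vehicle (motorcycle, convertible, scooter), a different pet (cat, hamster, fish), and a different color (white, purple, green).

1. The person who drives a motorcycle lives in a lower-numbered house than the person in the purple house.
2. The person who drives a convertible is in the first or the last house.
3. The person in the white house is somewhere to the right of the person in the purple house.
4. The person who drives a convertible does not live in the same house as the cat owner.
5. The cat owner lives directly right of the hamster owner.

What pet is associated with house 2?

From clue 3, the person in the white house must be in house 3.
Clue 3 places the person in the purple house in house 2.
House 1's color must be green (nothing else left).
From clue 1, the person who drives a motorcycle must be in house 1.
The only vehicle still possible for house 2 is scooter.
So house 3 gets convertible for vehicle.
Clue 4 places the cat owner in house 2.
Clue 5: the hamster owner is in house 1.
House 3's pet must be fish (nothing else left).
So: house 1 = motorcycle/hamster/green, house 2 = scooter/cat/purple, house 3 = convertible/fish/white.

cat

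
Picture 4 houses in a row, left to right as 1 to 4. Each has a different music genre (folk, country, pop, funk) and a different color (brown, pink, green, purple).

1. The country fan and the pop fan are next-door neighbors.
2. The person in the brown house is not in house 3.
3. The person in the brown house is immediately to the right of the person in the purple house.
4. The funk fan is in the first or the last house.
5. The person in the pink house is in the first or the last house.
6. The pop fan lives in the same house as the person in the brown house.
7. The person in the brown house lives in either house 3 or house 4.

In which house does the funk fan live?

From clue 7, the person in the brown house must be in house 4.
The only color still possible for house 1 is pink.
House 2 color: only green fits.
The only color still possible for house 3 is purple.
By clue 6, the pop fan is in house 4.
House 1 music genre: only funk fits.
House 2's music genre must be folk (nothing else left).
So house 3 gets country for music genre.
So: house 1 = funk/pink, house 2 = folk/green, house 3 = country/purple, house 4 = pop/brown.

1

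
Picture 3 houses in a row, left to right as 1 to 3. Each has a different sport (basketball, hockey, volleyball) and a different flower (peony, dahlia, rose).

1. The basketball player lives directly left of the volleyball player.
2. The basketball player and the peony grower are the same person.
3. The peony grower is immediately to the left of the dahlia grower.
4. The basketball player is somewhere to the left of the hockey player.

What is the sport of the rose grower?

The only sport still possible for house 1 is basketball.
Clue 1: the volleyball player is in house 2.
Clue 2 places the peony grower in house 1.
From clue 3, the dahlia grower must be in house 2.
House 3's sport must be hockey (nothing else left).
That leaves rose as the flower for house 3.
So: house 1 = basketball/peony, house 2 = volleyball/dahlia, house 3 = hockey/rose.

hockey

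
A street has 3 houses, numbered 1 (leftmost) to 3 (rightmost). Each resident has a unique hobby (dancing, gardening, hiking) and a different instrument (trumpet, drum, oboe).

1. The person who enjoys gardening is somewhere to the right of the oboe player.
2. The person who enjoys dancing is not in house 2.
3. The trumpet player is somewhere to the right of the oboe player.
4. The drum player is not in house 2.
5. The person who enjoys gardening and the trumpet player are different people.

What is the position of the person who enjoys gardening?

The person who enjoys dancing is narrowed to house 1 or 3; consider each.
Placing it in house 3 leads to a contradiction, so it's in house 1.
The person who enjoys gardening is narrowed to house 2 or 3; consider each.
Placing it in house 2 leads to a contradiction, so it's in house 3.
Clue 5 places the trumpet player in house 2.
The only hobby still possible for house 2 is hiking.
That leaves oboe as the instrument for house 1.
That leaves drum as the instrument for house 3.
So: house 1 = dancing/oboe, house 2 = hiking/trumpet, house 3 = gardening/drum.

3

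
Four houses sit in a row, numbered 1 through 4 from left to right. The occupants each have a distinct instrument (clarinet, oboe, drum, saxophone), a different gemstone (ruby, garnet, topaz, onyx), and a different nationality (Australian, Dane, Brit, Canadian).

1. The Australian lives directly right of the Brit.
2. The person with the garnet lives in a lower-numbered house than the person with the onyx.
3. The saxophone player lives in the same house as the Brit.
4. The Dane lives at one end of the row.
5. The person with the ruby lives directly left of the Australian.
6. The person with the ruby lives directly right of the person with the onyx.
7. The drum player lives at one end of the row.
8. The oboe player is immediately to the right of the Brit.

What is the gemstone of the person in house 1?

From clue 6, the person with the ruby must be in house 3.
From clue 6, the person with the onyx must be in house 2.
So house 4 gets topaz for gemstone.
The Australian is in house 4 (clue 5).
House 1 gemstone: only garnet fits.
House 1's nationality must be Dane (nothing else left).
By clue 1, the Brit is in house 3.
Clue 3 places the saxophone player in house 3.
The oboe player is in house 4 (clue 8).
So house 1 gets drum for instrument.
House 2's instrument must be clarinet (nothing else left).
House 2's nationality must be Canadian (nothing else left).
So: house 1 = drum/garnet/Dane, house 2 = clarinet/onyx/Canadian, house 3 = saxophone/ruby/Brit, house 4 = oboe/topaz/Australian.

garnet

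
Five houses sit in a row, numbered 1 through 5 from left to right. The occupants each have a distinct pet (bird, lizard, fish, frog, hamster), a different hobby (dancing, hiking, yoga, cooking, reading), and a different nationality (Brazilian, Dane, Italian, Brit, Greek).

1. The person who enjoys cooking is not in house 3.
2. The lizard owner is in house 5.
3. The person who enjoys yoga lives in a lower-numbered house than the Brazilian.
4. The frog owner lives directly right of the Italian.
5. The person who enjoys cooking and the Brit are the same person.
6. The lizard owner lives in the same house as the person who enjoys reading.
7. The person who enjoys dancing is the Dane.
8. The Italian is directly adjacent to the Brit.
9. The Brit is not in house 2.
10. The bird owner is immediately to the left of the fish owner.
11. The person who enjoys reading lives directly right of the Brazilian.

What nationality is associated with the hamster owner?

Clue 2: the lizard owner is in house 5.
From clue 6, the person who enjoys reading must be in house 5.
Clue 11: the Brazilian is in house 4.
The person who enjoys cooking is in house 1 (clue 5).
By clue 5, the Brit is in house 1.
Clue 8: the Italian is in house 2.
So house 4 gets hiking for hobby.
That leaves Greek as the nationality for house 5.
Clue 4 places the frog owner in house 3.
The person who enjoys dancing is in house 3 (clue 7).
That leaves yoga as the hobby for house 2.
House 3's nationality must be Dane (nothing else left).
The bird owner is in house 1 (clue 10).
Clue 10 places the fish owner in house 2.
The only pet still possible for house 4 is hamster.
So: house 1 = bird/cooking/Brit, house 2 = fish/yoga/Italian, house 3 = frog/dancing/Dane, house 4 = hamster/hiking/Brazilian, house 5 = lizard/reading/Greek.

Brazilian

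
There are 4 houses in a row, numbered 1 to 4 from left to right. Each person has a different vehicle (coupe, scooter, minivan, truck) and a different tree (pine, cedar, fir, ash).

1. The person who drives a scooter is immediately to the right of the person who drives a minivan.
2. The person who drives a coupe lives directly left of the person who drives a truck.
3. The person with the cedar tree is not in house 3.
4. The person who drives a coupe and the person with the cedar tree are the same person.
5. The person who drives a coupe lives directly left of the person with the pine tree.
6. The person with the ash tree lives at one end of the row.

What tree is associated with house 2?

pine

So house 4 gets scooter for vehicle.
By clue 1, the person who drives a minivan is in house 3.
That leaves coupe as the vehicle for house 1.
House 2's vehicle must be truck (nothing else left).
From clue 4, the person with the cedar tree must be in house 1.
Clue 5 places the person with the pine tree in house 2.
So house 3 gets fir for tree.
That leaves ash as the tree for house 4.
So: house 1 = coupe/cedar, house 2 = truck/pine, house 3 = minivan/fir, house 4 = scooter/ash.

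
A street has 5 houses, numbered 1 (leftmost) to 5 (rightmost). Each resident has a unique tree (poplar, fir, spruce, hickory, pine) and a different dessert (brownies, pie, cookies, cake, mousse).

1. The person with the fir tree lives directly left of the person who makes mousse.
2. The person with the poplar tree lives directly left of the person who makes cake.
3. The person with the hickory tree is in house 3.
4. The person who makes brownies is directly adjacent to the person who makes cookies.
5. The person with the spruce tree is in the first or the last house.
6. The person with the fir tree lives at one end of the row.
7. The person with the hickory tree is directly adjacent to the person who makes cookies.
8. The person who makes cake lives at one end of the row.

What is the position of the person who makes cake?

5

Clue 3 places the person with the hickory tree in house 3.
By clue 6, the person with the fir tree is in house 1.
From clue 8, the person who makes cake must be in house 5.
House 5 tree: only spruce fits.
From clue 1, the person who makes mousse must be in house 2.
By clue 2, the person with the poplar tree is in house 4.
House 2's tree must be pine (nothing else left).
Clue 4 places the person who makes brownies in house 3.
House 1 dessert: only pie fits.
So house 4 gets cookies for dessert.
So: house 1 = fir/pie, house 2 = pine/mousse, house 3 = hickory/brownies, house 4 = poplar/cookies, house 5 = spruce/cake.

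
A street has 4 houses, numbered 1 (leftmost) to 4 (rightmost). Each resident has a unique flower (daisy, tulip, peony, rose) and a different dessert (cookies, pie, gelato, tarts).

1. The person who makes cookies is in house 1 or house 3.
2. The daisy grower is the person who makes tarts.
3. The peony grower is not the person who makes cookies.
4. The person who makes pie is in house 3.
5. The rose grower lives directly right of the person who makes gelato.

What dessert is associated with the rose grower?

pie

Clue 4 places the person who makes pie in house 3.
House 4's dessert must be tarts (nothing else left).
From clue 2, the daisy grower must be in house 4.
House 1's flower must be tulip (nothing else left).
House 1's dessert must be cookies (nothing else left).
That leaves gelato as the dessert for house 2.
By clue 5, the rose grower is in house 3.
So house 2 gets peony for flower.
So: house 1 = tulip/cookies, house 2 = peony/gelato, house 3 = rose/pie, house 4 = daisy/tarts.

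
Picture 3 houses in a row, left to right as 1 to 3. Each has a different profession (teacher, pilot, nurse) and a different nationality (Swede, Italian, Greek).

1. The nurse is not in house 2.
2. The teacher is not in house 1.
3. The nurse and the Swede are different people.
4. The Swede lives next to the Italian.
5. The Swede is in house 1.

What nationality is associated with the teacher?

Clue 5: the Swede is in house 1.
Clue 3 places the nurse in house 3.
From clue 4, the Italian must be in house 2.
House 1's profession must be pilot (nothing else left).
House 2's profession must be teacher (nothing else left).
That leaves Greek as the nationality for house 3.
So: house 1 = pilot/Swede, house 2 = teacher/Italian, house 3 = nurse/Greek.

Italian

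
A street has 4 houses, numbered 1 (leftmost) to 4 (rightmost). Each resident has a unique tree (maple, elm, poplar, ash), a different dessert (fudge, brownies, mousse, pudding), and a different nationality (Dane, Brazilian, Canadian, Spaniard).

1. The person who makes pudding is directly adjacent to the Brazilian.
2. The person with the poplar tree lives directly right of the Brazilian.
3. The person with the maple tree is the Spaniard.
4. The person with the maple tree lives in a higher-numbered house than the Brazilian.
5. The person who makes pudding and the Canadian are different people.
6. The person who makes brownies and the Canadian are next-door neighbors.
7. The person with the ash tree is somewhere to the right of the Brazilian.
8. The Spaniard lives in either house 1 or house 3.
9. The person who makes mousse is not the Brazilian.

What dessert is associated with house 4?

House 1 tree: only elm fits.
Clue 3 places the person with the maple tree in house 3.
By clue 3, the Spaniard is in house 3.
By clue 2, the person with the poplar tree is in house 2.
Clue 2: the Brazilian is in house 1.
House 4's tree must be ash (nothing else left).
From clue 1, the person who makes pudding must be in house 2.
By clue 5, the Canadian is in house 4.
Clue 6 places the person who makes brownies in house 3.
That leaves fudge as the dessert for house 1.
That leaves mousse as the dessert for house 4.
That leaves Dane as the nationality for house 2.
So: house 1 = elm/fudge/Brazilian, house 2 = poplar/pudding/Dane, house 3 = maple/brownies/Spaniard, house 4 = ash/mousse/Canadian.

mousse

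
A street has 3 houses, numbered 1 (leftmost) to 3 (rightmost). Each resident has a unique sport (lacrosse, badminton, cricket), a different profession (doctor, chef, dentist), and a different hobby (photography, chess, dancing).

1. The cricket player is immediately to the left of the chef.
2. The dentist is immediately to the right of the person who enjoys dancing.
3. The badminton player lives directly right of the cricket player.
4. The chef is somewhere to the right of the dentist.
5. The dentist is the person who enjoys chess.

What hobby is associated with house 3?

photography

The chef is in house 3 (clue 4).
Clue 4 places the dentist in house 2.
From clue 5, the person who enjoys chess must be in house 2.
The only profession still possible for house 1 is doctor.
The only hobby still possible for house 1 is dancing.
The only hobby still possible for house 3 is photography.
Clue 1 places the cricket player in house 2.
Clue 3: the badminton player is in house 3.
House 1's sport must be lacrosse (nothing else left).
So: house 1 = lacrosse/doctor/dancing, house 2 = cricket/dentist/chess, house 3 = badminton/chef/photography.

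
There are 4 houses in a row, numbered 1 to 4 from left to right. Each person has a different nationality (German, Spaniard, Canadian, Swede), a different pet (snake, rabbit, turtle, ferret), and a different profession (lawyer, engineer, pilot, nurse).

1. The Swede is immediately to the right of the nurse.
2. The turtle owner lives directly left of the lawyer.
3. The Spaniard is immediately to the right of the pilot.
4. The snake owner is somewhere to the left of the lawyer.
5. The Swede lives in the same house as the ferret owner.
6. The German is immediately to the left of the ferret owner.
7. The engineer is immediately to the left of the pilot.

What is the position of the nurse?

That leaves lawyer as the profession for house 4.
Clue 2 places the turtle owner in house 3.
The German is narrowed to house 1 or 3; consider each.
Placing it in house 3 leads to a contradiction, so it's in house 1.
The ferret owner is in house 2 (clue 6).
House 4 pet: only rabbit fits.
From clue 5, the Swede must be in house 2.
So house 1 gets snake for pet.
From clue 1, the nurse must be in house 1.
So house 3 gets pilot for profession.
Clue 3 places the Spaniard in house 4.
House 3's nationality must be Canadian (nothing else left).
House 2 profession: only engineer fits.
So: house 1 = German/snake/nurse, house 2 = Swede/ferret/engineer, house 3 = Canadian/turtle/pilot, house 4 = Spaniard/rabbit/lawyer.

1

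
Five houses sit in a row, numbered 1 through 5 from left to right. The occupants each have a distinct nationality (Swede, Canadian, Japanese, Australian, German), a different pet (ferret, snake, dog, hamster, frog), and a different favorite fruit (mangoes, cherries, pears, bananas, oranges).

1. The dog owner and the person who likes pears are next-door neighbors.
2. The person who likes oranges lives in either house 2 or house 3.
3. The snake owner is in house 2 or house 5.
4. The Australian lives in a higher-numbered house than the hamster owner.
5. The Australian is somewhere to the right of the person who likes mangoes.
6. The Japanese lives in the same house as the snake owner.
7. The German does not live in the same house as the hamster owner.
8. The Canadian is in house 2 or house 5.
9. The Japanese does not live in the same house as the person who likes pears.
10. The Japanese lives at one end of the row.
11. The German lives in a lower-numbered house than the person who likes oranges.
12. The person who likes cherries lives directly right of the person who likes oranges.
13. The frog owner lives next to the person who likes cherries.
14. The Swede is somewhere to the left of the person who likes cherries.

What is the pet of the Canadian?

hamster

From clue 10, the Japanese must be in house 5.
So house 4 gets Australian for nationality.
Clue 6 places the snake owner in house 5.
So house 1 gets German for nationality.
The only nationality still possible for house 2 is Canadian.
The only nationality still possible for house 3 is Swede.
House 5 favorite fruit: only bananas fits.
By clue 14, the person who likes cherries is in house 4.
From clue 12, the person who likes oranges must be in house 3.
From clue 13, the frog owner must be in house 3.
House 2's pet must be hamster (nothing else left).
The only pet still possible for house 4 is ferret.
The person who likes pears is in house 2 (clue 1).
House 1's pet must be dog (nothing else left).
So house 1 gets mangoes for favorite fruit.
So: house 1 = German/dog/mangoes, house 2 = Canadian/hamster/pears, house 3 = Swede/frog/oranges, house 4 = Australian/ferret/cherries, house 5 = Japanese/snake/bananas.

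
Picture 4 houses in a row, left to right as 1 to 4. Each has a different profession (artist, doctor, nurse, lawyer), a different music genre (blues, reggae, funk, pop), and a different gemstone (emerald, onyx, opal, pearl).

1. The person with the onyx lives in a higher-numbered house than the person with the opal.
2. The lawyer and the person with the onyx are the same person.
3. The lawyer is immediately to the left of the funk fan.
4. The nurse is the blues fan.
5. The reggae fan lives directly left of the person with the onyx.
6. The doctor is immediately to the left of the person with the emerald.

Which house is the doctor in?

The lawyer is narrowed to house 2 or 3; consider each.
Placing it in house 3 leads to a contradiction, so it's in house 2.
Clue 2: the person with the onyx is in house 2.
By clue 3, the funk fan is in house 3.
By clue 5, the reggae fan is in house 1.
House 1's gemstone must be opal (nothing else left).
Clue 4: the nurse is in house 4.
From clue 4, the blues fan must be in house 4.
The doctor is in house 3 (clue 6).
By clue 6, the person with the emerald is in house 4.
So house 1 gets artist for profession.
That leaves pop as the music genre for house 2.
That leaves pearl as the gemstone for house 3.
So: house 1 = artist/reggae/opal, house 2 = lawyer/pop/onyx, house 3 = doctor/funk/pearl, house 4 = nurse/blues/emerald.

3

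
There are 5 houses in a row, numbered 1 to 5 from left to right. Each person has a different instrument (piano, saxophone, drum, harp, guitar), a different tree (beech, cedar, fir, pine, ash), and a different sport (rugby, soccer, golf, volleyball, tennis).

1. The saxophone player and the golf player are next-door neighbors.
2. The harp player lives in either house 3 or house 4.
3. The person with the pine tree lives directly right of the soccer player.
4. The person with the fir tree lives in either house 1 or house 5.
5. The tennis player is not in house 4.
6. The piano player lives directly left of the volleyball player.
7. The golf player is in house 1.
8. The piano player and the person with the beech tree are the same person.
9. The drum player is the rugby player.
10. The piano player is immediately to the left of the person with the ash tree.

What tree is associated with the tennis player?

fir

Clue 7 places the golf player in house 1.
Clue 1 places the saxophone player in house 2.
The harp player is narrowed to house 3 or 4; consider each.
Placing it in house 4 leads to a contradiction, so it's in house 3.
The drum player is narrowed to house 4 or 5; consider each.
Placing it in house 5 leads to a contradiction, so it's in house 4.
Clue 9: the rugby player is in house 4.
That leaves guitar as the instrument for house 5.
By clue 6, the volleyball player is in house 2.
Clue 8: the person with the beech tree is in house 1.
The person with the ash tree is in house 2 (clue 10).
House 1's instrument must be piano (nothing else left).
So house 5 gets fir for tree.
So house 5 gets tennis for sport.
From clue 3, the person with the pine tree must be in house 4.
So house 3 gets cedar for tree.
So house 3 gets soccer for sport.
So: house 1 = piano/beech/golf, house 2 = saxophone/ash/volleyball, house 3 = harp/cedar/soccer, house 4 = drum/pine/rugby, house 5 = guitar/fir/tennis.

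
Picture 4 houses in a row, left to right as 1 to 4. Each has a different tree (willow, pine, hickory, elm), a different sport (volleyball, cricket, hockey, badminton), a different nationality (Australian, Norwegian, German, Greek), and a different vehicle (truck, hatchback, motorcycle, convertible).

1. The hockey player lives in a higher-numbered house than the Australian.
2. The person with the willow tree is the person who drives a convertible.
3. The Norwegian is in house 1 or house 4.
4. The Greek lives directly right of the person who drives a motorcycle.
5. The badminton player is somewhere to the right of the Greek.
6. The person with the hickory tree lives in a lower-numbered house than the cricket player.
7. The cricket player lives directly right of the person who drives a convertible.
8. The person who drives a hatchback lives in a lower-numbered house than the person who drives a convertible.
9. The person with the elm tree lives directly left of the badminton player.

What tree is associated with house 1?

hickory

That leaves volleyball as the sport for house 1.
The only vehicle still possible for house 4 is truck.
So house 4 gets pine for tree.
So house 2 gets hockey for sport.
So house 3 gets convertible for vehicle.
From clue 1, the Australian must be in house 1.
Clue 2 places the person with the willow tree in house 3.
Clue 7 places the cricket player in house 4.
That leaves hickory as the tree for house 1.
House 2 tree: only elm fits.
The only sport still possible for house 3 is badminton.
The only nationality still possible for house 4 is Norwegian.
Clue 5: the Greek is in house 2.
So house 3 gets German for nationality.
Clue 4: the person who drives a motorcycle is in house 1.
House 2 vehicle: only hatchback fits.
So: house 1 = hickory/volleyball/Australian/motorcycle, house 2 = elm/hockey/Greek/hatchback, house 3 = willow/badminton/German/convertible, house 4 = pine/cricket/Norwegian/truck.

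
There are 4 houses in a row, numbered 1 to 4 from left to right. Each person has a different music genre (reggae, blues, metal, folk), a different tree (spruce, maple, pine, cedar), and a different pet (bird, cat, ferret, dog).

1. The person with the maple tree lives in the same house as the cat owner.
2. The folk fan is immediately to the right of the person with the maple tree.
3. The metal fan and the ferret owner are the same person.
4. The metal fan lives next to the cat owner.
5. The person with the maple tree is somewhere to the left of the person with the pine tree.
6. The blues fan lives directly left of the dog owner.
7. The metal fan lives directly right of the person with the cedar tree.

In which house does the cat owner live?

The blues fan is narrowed to house 1 or 2 or 3; consider each.
Placing it in house 1 and house 2 leads to a contradiction, so it's in house 3.
By clue 6, the dog owner is in house 4.
House 1 music genre: only reggae fits.
Clue 3: the metal fan is in house 2.
Clue 3: the ferret owner is in house 2.
Clue 7 places the person with the cedar tree in house 1.
House 4 music genre: only folk fits.
Clue 1: the cat owner is in house 3.
Clue 5 places the person with the pine tree in house 4.
The only tree still possible for house 2 is spruce.
The only tree still possible for house 3 is maple.
That leaves bird as the pet for house 1.
So: house 1 = reggae/cedar/bird, house 2 = metal/spruce/ferret, house 3 = blues/maple/cat, house 4 = folk/pine/dog.

3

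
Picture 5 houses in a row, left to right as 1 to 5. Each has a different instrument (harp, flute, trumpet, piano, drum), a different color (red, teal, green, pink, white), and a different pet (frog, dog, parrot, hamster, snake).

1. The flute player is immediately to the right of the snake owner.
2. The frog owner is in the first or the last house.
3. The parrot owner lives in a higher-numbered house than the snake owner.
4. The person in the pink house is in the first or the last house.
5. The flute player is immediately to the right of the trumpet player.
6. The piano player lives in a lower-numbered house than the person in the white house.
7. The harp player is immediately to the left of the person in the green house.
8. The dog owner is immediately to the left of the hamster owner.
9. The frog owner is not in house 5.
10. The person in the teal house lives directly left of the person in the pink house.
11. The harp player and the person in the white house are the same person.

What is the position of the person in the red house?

1

From clue 9, the frog owner must be in house 1.
From clue 10, the person in the teal house must be in house 4.
The person in the pink house is in house 5 (clue 10).
The only color still possible for house 1 is red.
The harp player is in house 2 (clue 7).
Clue 7: the person in the green house is in house 3.
The person in the white house is in house 2 (clue 11).
The only instrument still possible for house 1 is piano.
The only pet still possible for house 2 is dog.
Clue 8 places the hamster owner in house 3.
House 4's pet must be snake (nothing else left).
The only pet still possible for house 5 is parrot.
From clue 1, the flute player must be in house 5.
By clue 5, the trumpet player is in house 4.
House 3's instrument must be drum (nothing else left).
So: house 1 = piano/red/frog, house 2 = harp/white/dog, house 3 = drum/green/hamster, house 4 = trumpet/teal/snake, house 5 = flute/pink/parrot.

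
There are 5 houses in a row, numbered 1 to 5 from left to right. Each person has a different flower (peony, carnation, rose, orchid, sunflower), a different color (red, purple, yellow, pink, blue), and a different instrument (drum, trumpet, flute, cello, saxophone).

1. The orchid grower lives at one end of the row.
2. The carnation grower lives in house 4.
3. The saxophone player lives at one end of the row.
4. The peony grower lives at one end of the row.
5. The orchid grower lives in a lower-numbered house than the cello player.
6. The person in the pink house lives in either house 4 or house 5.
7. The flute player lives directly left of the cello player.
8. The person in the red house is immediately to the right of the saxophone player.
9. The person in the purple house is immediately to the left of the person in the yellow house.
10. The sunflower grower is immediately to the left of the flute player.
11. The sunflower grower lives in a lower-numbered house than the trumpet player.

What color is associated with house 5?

pink

By clue 2, the carnation grower is in house 4.
The orchid grower is in house 1 (clue 5).
From clue 8, the person in the red house must be in house 2.
By clue 8, the saxophone player is in house 1.
House 5 flower: only peony fits.
House 1 color: only blue fits.
So house 3 gets purple for color.
So house 2 gets drum for instrument.
Clue 9 places the person in the yellow house in house 4.
House 5 color: only pink fits.
The rose grower is narrowed to house 2 or 3; consider each.
Placing it in house 2 leads to a contradiction, so it's in house 3.
So house 2 gets sunflower for flower.
From clue 10, the flute player must be in house 3.
By clue 7, the cello player is in house 4.
That leaves trumpet as the instrument for house 5.
So: house 1 = orchid/blue/saxophone, house 2 = sunflower/red/drum, house 3 = rose/purple/flute, house 4 = carnation/yellow/cello, house 5 = peony/pink/trumpet.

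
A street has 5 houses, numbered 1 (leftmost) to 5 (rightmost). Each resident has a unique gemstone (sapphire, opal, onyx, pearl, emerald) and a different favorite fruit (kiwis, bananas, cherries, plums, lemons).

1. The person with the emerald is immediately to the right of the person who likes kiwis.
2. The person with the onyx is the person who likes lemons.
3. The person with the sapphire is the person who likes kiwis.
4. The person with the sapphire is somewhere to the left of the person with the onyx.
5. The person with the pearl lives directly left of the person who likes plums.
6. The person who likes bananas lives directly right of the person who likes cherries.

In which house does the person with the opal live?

The person with the emerald is narrowed to house 2 or 3 or 4 or 5; consider each.
Placing it in house 3 and house 4 and house 5 leads to a contradiction, so it's in house 2.
Clue 1 places the person who likes kiwis in house 1.
By clue 3, the person with the sapphire is in house 1.
That leaves cherries as the favorite fruit for house 2.
Clue 6 places the person who likes bananas in house 3.
The person with the onyx is narrowed to house 4 or 5; consider each.
Placing it in house 4 leads to a contradiction, so it's in house 5.
Clue 2 places the person who likes lemons in house 5.
That leaves plums as the favorite fruit for house 4.
Clue 5 places the person with the pearl in house 3.
House 4's gemstone must be opal (nothing else left).
So: house 1 = sapphire/kiwis, house 2 = emerald/cherries, house 3 = pearl/bananas, house 4 = opal/plums, house 5 = onyx/lemons.

4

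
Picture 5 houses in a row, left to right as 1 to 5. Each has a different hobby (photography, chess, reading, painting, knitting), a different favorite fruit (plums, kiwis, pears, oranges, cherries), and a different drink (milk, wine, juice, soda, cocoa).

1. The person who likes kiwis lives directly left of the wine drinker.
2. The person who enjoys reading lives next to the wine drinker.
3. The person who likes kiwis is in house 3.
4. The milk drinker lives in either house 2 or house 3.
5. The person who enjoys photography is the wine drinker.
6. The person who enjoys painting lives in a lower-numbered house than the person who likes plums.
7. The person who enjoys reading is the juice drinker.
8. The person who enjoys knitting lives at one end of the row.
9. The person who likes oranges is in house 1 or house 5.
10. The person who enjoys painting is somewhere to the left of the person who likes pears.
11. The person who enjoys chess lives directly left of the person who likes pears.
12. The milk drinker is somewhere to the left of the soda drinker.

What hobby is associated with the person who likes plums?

Clue 3: the person who likes kiwis is in house 3.
Clue 1 places the wine drinker in house 4.
By clue 5, the person who enjoys photography is in house 4.
So house 2 gets painting for hobby.
The only drink still possible for house 1 is cocoa.
House 2's drink must be milk (nothing else left).
By clue 11, the person who enjoys chess is in house 3.
The person who likes pears is in house 4 (clue 11).
House 1's hobby must be knitting (nothing else left).
The only hobby still possible for house 5 is reading.
So house 2 gets cherries for favorite fruit.
Clue 7 places the juice drinker in house 5.
House 1 favorite fruit: only oranges fits.
That leaves plums as the favorite fruit for house 5.
The only drink still possible for house 3 is soda.
So: house 1 = knitting/oranges/cocoa, house 2 = painting/cherries/milk, house 3 = chess/kiwis/soda, house 4 = photography/pears/wine, house 5 = reading/plums/juice.

reading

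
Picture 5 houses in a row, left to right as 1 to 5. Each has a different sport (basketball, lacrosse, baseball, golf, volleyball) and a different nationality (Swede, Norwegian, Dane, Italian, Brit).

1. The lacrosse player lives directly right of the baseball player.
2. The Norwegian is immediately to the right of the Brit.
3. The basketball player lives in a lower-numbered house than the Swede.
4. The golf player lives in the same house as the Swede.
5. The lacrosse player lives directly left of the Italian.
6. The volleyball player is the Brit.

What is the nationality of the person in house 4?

The only sport still possible for house 5 is golf.
From clue 4, the Swede must be in house 5.
House 4's sport must be basketball (nothing else left).
The baseball player is narrowed to house 1 or 2; consider each.
Placing it in house 1 leads to a contradiction, so it's in house 2.
By clue 1, the lacrosse player is in house 3.
From clue 5, the Italian must be in house 4.
The only sport still possible for house 1 is volleyball.
Clue 6: the Brit is in house 1.
Clue 2: the Norwegian is in house 2.
So house 3 gets Dane for nationality.
So: house 1 = volleyball/Brit, house 2 = baseball/Norwegian, house 3 = lacrosse/Dane, house 4 = basketball/Italian, house 5 = golf/Swede.

Italian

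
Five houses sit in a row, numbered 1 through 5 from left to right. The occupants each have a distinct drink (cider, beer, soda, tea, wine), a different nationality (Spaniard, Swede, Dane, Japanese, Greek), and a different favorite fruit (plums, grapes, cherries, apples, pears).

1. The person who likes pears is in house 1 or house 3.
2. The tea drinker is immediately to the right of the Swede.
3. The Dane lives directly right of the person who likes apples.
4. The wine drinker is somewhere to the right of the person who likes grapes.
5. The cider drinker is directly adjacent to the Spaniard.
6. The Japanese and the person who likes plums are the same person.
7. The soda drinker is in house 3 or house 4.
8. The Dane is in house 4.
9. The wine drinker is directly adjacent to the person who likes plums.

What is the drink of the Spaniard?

Clue 8: the Dane is in house 4.
The person who likes apples is in house 3 (clue 3).
The only drink still possible for house 5 is beer.
That leaves pears as the favorite fruit for house 1.
By clue 4, the person who likes grapes is in house 2.
That leaves cider as the drink for house 1.
The only drink still possible for house 2 is tea.
So house 4 gets cherries for favorite fruit.
That leaves plums as the favorite fruit for house 5.
Clue 2: the Swede is in house 1.
Clue 5 places the Spaniard in house 2.
The Japanese is in house 5 (clue 6).
Clue 9: the wine drinker is in house 4.
So house 3 gets soda for drink.
So house 3 gets Greek for nationality.
So: house 1 = cider/Swede/pears, house 2 = tea/Spaniard/grapes, house 3 = soda/Greek/apples, house 4 = wine/Dane/cherries, house 5 = beer/Japanese/plums.

tea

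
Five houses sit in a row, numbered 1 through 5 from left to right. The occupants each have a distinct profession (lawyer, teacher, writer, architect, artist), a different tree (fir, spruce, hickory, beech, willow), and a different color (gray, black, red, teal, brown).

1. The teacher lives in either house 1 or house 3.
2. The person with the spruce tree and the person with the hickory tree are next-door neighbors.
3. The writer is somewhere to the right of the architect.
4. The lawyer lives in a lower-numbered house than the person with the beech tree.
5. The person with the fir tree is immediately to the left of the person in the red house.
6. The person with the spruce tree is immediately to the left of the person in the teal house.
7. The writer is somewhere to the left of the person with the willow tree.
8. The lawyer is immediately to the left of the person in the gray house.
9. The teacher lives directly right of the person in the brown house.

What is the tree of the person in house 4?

willow

By clue 9, the teacher is in house 3.
From clue 9, the person in the brown house must be in house 2.
House 5 profession: only artist fits.
House 1's color must be black (nothing else left).
The only profession still possible for house 1 is architect.
That leaves hickory as the tree for house 1.
Clue 2: the person with the spruce tree is in house 2.
The person in the teal house is in house 3 (clue 6).
House 4's color must be red (nothing else left).
House 5's color must be gray (nothing else left).
From clue 5, the person with the fir tree must be in house 3.
Clue 8 places the lawyer in house 4.
That leaves writer as the profession for house 2.
Clue 4 places the person with the beech tree in house 5.
So house 4 gets willow for tree.
So: house 1 = architect/hickory/black, house 2 = writer/spruce/brown, house 3 = teacher/fir/teal, house 4 = lawyer/willow/red, house 5 = artist/beech/gray.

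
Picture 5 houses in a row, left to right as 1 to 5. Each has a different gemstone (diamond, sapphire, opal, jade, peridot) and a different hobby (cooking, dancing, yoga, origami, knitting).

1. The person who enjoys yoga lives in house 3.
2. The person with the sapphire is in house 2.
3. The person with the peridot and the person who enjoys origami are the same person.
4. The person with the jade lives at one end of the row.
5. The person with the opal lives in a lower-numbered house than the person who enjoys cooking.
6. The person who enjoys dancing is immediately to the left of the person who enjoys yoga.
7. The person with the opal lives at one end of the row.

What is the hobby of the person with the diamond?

yoga

Clue 1 places the person who enjoys yoga in house 3.
From clue 2, the person with the sapphire must be in house 2.
Clue 6: the person who enjoys dancing is in house 2.
Clue 7 places the person with the opal in house 1.
That leaves jade as the gemstone for house 5.
From clue 3, the person with the peridot must be in house 4.
From clue 3, the person who enjoys origami must be in house 4.
The only gemstone still possible for house 3 is diamond.
House 1 hobby: only knitting fits.
So house 5 gets cooking for hobby.
So: house 1 = opal/knitting, house 2 = sapphire/dancing, house 3 = diamond/yoga, house 4 = peridot/origami, house 5 = jade/cooking.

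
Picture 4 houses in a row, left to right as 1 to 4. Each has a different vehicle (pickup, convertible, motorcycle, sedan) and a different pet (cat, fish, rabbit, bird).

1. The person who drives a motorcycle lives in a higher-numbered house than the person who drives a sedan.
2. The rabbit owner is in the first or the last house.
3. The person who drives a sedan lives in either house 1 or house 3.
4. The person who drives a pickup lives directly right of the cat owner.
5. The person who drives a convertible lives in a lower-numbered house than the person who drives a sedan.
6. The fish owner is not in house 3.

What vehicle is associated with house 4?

By clue 5, the person who drives a sedan is in house 3.
That leaves convertible as the vehicle for house 1.
From clue 1, the person who drives a motorcycle must be in house 4.
That leaves pickup as the vehicle for house 2.
From clue 4, the cat owner must be in house 1.
House 3 pet: only bird fits.
House 4's pet must be rabbit (nothing else left).
House 2's pet must be fish (nothing else left).
So: house 1 = convertible/cat, house 2 = pickup/fish, house 3 = sedan/bird, house 4 = motorcycle/rabbit.

motorcycle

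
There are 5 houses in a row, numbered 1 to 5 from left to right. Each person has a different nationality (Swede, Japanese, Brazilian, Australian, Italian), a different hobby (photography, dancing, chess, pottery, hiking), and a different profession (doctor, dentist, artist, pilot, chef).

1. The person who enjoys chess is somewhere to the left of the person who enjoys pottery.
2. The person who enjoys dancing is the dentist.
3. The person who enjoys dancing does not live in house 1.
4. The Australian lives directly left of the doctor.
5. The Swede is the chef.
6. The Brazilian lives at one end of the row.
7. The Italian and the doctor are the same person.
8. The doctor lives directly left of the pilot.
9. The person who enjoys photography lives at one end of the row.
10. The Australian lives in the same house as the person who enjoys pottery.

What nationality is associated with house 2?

Japanese

The Australian is narrowed to house 2 or 3; consider each.
Placing it in house 2 leads to a contradiction, so it's in house 3.
By clue 4, the doctor is in house 4.
Clue 7: the Italian is in house 4.
From clue 8, the pilot must be in house 5.
Clue 10: the person who enjoys pottery is in house 3.
Clue 2 places the person who enjoys dancing in house 2.
The dentist is in house 2 (clue 2).
The only hobby still possible for house 1 is chess.
House 4 hobby: only hiking fits.
House 5 hobby: only photography fits.
So house 1 gets chef for profession.
House 3 profession: only artist fits.
Clue 5 places the Swede in house 1.
House 2 nationality: only Japanese fits.
So house 5 gets Brazilian for nationality.
So: house 1 = Swede/chess/chef, house 2 = Japanese/dancing/dentist, house 3 = Australian/pottery/artist, house 4 = Italian/hiking/doctor, house 5 = Brazilian/photography/pilot.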